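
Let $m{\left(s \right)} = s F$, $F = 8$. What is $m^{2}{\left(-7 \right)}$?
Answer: $3136$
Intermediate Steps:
$m{\left(s \right)} = 8 s$ ($m{\left(s \right)} = s 8 = 8 s$)
$m^{2}{\left(-7 \right)} = \left(8 \left(-7\right)\right)^{2} = \left(-56\right)^{2} = 3136$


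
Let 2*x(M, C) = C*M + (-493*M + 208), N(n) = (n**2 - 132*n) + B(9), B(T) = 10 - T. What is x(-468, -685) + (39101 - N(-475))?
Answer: 26531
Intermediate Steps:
N(n) = 1 + n**2 - 132*n (N(n) = (n**2 - 132*n) + (10 - 1*9) = (n**2 - 132*n) + (10 - 9) = (n**2 - 132*n) + 1 = 1 + n**2 - 132*n)
x(M, C) = 104 - 493*M/2 + C*M/2 (x(M, C) = (C*M + (-493*M + 208))/2 = (C*M + (208 - 493*M))/2 = (208 - 493*M + C*M)/2 = 104 - 493*M/2 + C*M/2)
x(-468, -685) + (39101 - N(-475)) = (104 - 493/2*(-468) + (1/2)*(-685)*(-468)) + (39101 - (1 + (-475)**2 - 132*(-475))) = (104 + 115362 + 160290) + (39101 - (1 + 225625 + 62700)) = 275756 + (39101 - 1*288326) = 275756 + (39101 - 288326) = 275756 - 249225 = 26531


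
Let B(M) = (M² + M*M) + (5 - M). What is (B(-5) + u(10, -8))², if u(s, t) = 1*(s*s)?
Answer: 25600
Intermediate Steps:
u(s, t) = s² (u(s, t) = 1*s² = s²)
B(M) = 5 - M + 2*M² (B(M) = (M² + M²) + (5 - M) = 2*M² + (5 - M) = 5 - M + 2*M²)
(B(-5) + u(10, -8))² = ((5 - 1*(-5) + 2*(-5)²) + 10²)² = ((5 + 5 + 2*25) + 100)² = ((5 + 5 + 50) + 100)² = (60 + 100)² = 160² = 25600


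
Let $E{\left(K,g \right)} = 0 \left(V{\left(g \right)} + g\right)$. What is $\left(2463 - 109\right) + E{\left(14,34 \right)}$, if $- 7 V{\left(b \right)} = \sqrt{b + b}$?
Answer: $2354$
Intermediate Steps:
$V{\left(b \right)} = - \frac{\sqrt{2} \sqrt{b}}{7}$ ($V{\left(b \right)} = - \frac{\sqrt{b + b}}{7} = - \frac{\sqrt{2 b}}{7} = - \frac{\sqrt{2} \sqrt{b}}{7}$)
$E{\left(K,g \right)} = 0$ ($E{\left(K,g \right)} = 0 \left(- \frac{\sqrt{2} \sqrt{g}}{7} + g\right) = 0 \left(g - \frac{\sqrt{2} \sqrt{g}}{7}\right) = 0$)
$\left(2463 - 109\right) + E{\left(14,34 \right)} = \left(2463 - 109\right) + 0 = 2354 + 0 = 2354$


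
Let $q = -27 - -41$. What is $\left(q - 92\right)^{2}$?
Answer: $6084$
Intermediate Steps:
$q = 14$ ($q = -27 + 41 = 14$)
$\left(q - 92\right)^{2} = \left(14 - 92\right)^{2} = \left(-78\right)^{2} = 6084$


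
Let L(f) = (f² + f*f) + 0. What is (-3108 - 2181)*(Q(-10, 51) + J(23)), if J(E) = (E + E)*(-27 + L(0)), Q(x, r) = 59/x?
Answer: 66001431/10 ≈ 6.6001e+6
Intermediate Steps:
L(f) = 2*f² (L(f) = (f² + f²) + 0 = 2*f² + 0 = 2*f²)
J(E) = -54*E (J(E) = (E + E)*(-27 + 2*0²) = (2*E)*(-27 + 2*0) = (2*E)*(-27 + 0) = (2*E)*(-27) = -54*E)
(-3108 - 2181)*(Q(-10, 51) + J(23)) = (-3108 - 2181)*(59/(-10) - 54*23) = -5289*(59*(-⅒) - 1242) = -5289*(-59/10 - 1242) = -5289*(-12479/10) = 66001431/10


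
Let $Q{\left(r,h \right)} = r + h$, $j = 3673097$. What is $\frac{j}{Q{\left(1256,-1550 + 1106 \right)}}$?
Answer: $\frac{3673097}{812} \approx 4523.5$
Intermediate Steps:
$Q{\left(r,h \right)} = h + r$
$\frac{j}{Q{\left(1256,-1550 + 1106 \right)}} = \frac{3673097}{\left(-1550 + 1106\right) + 1256} = \frac{3673097}{-444 + 1256} = \frac{3673097}{812}$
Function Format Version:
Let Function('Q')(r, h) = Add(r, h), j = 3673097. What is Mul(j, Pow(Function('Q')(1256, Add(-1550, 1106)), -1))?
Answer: Rational(3673097, 812) ≈ 4523.5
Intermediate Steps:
Function('Q')(r, h) = Add(h, r)
Mul(j, Pow(Function('Q')(1256, Add(-1550, 1106)), -1)) = Mul(3673097, Pow(Add(Add(-1550, 1106), 1256), -1)) = Mul(3673097, Pow(Add(-444, 1256), -1)) = Mul(3673097, Pow(812, -1)) = Mul(3673097, Rational(1, 812)) = Rational(3673097, 812)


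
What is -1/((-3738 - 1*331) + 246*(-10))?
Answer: 1/6529 ≈ 0.00015316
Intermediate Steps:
-1/((-3738 - 1*331) + 246*(-10)) = -1/((-3738 - 331) - 2460) = -1/(-4069 - 2460) = -1/(-6529) = -1*(-1/6529) = 1/6529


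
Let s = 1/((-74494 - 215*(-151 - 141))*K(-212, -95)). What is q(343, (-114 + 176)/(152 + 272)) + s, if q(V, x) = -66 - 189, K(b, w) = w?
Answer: -283771649/1112830 ≈ -255.00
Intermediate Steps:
s = 1/1112830 (s = 1/(-74494 - 215*(-151 - 141)*(-95)) = -1/95/(-74494 - 215*(-292)) = -1/95/(-74494 + 62780) = -1/95/(-11714) = -1/11714*(-1/95) = 1/1112830 ≈ 8.9861e-7)
q(V, x) = -255
q(343, (-114 + 176)/(152 + 272)) + s = -255 + 1/1112830 = -283771649/1112830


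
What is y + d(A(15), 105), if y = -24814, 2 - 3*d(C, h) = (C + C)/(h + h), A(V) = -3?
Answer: -2605399/105 ≈ -24813.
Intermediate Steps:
d(C, h) = 2/3 - C/(3*h) (d(C, h) = 2/3 - (C + C)/(3*(h + h)) = 2/3 - 2*C/(3*(2*h)) = 2/3 - 2*C*1/(2*h)/3 = 2/3 - C/(3*h))
y + d(A(15), 105) = -24814 + (1/3)*(-1*(-3) + 2*105)/105 = -24814 + (1/3)*(1/105)*(3 + 210) = -24814 + (1/3)*(1/105)*213 = -24814 + 71/105 = -2605399/105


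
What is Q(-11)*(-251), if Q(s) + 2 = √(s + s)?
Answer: 502 - 251*I*√22 ≈ 502.0 - 1177.3*I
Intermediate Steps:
Q(s) = -2 + √2*√s (Q(s) = -2 + √(s + s) = -2 + √(2*s) = -2 + √2*√s)
Q(-11)*(-251) = (-2 + √2*√(-11))*(-251) = (-2 + √2*(I*√11))*(-251) = (-2 + I*√22)*(-251) = 502 - 251*I*√22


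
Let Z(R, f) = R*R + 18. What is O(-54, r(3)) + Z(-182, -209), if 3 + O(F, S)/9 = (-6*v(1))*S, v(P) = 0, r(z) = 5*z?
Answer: 33115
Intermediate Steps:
Z(R, f) = 18 + R**2 (Z(R, f) = R**2 + 18 = 18 + R**2)
O(F, S) = -27 (O(F, S) = -27 + 9*((-6*0)*S) = -27 + 9*(0*S) = -27 + 9*0 = -27 + 0 = -27)
O(-54, r(3)) + Z(-182, -209) = -27 + (18 + (-182)**2) = -27 + (18 + 33124) = -27 + 33142 = 33115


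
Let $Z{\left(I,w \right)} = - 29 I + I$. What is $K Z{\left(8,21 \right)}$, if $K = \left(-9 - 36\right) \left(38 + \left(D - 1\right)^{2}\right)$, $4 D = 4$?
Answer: $383040$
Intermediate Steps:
$D = 1$ ($D = \frac{1}{4} \cdot 4 = 1$)
$Z{\left(I,w \right)} = - 28 I$
$K = -1710$ ($K = \left(-9 - 36\right) \left(38 + \left(1 - 1\right)^{2}\right) = - 45 \left(38 + 0^{2}\right) = - 45 \left(38 + 0\right) = \left(-45\right) 38 = -1710$)
$K Z{\left(8,21 \right)} = - 1710 \left(\left(-28\right) 8\right) = \left(-1710\right) \left(-224\right) = 383040$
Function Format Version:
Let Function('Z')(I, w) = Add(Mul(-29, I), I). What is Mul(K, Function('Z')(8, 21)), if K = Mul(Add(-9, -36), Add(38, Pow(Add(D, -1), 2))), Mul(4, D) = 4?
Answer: 383040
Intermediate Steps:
D = 1 (D = Mul(Rational(1, 4), 4) = 1)
Function('Z')(I, w) = Mul(-28, I)
K = -1710 (K = Mul(Add(-9, -36), Add(38, Pow(Add(1, -1), 2))) = Mul(-45, Add(38, Pow(0, 2))) = Mul(-45, Add(38, 0)) = Mul(-45, 38) = -1710)
Mul(K, Function('Z')(8, 21)) = Mul(-1710, Mul(-28, 8)) = Mul(-1710, -224) = 383040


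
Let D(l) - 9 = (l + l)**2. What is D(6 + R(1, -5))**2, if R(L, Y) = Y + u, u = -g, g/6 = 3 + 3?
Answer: 24098281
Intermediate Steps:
g = 36 (g = 6*(3 + 3) = 6*6 = 36)
u = -36 (u = -1*36 = -36)
R(L, Y) = -36 + Y (R(L, Y) = Y - 36 = -36 + Y)
D(l) = 9 + 4*l**2 (D(l) = 9 + (l + l)**2 = 9 + (2*l)**2 = 9 + 4*l**2)
D(6 + R(1, -5))**2 = (9 + 4*(6 + (-36 - 5))**2)**2 = (9 + 4*(6 - 41)**2)**2 = (9 + 4*(-35)**2)**2 = (9 + 4*1225)**2 = (9 + 4900)**2 = 4909**2 = 24098281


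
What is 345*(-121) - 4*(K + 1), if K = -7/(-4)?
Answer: -41756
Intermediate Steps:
K = 7/4 (K = -7*(-¼) = 7/4 ≈ 1.7500)
345*(-121) - 4*(K + 1) = 345*(-121) - 4*(7/4 + 1) = -41745 - 4*11/4 = -41745 - 11 = -41756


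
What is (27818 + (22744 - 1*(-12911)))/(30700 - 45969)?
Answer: -63473/15269 ≈ -4.1570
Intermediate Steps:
(27818 + (22744 - 1*(-12911)))/(30700 - 45969) = (27818 + (22744 + 12911))/(-15269) = (27818 + 35655)*(-1/15269) = 63473*(-1/15269) = -63473/15269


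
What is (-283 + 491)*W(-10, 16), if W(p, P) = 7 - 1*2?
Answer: 1040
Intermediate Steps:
W(p, P) = 5 (W(p, P) = 7 - 2 = 5)
(-283 + 491)*W(-10, 16) = (-283 + 491)*5 = 208*5 = 1040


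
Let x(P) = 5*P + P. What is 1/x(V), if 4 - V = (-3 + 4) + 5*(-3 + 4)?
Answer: -1/12 ≈ -0.083333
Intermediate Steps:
V = -2 (V = 4 - ((-3 + 4) + 5*(-3 + 4)) = 4 - (1 + 5*1) = 4 - (1 + 5) = 4 - 1*6 = 4 - 6 = -2)
x(P) = 6*P
1/x(V) = 1/(6*(-2)) = 1/(-12) = -1/12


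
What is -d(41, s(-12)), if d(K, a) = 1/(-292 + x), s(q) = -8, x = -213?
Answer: 1/505 ≈ 0.0019802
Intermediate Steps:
d(K, a) = -1/505 (d(K, a) = 1/(-292 - 213) = 1/(-505) = -1/505)
-d(41, s(-12)) = -1*(-1/505) = 1/505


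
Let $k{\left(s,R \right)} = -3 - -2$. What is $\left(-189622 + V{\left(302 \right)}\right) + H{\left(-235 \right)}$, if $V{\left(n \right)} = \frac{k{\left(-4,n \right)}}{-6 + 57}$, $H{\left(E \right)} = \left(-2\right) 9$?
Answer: $- \frac{9671641}{51} \approx -1.8964 \cdot 10^{5}$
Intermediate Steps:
$k{\left(s,R \right)} = -1$ ($k{\left(s,R \right)} = -3 + 2 = -1$)
$H{\left(E \right)} = -18$
$V{\left(n \right)} = - \frac{1}{51}$ ($V{\left(n \right)} = - \frac{1}{-6 + 57} = - \frac{1}{51}$)
$\left(-189622 + V{\left(302 \right)}\right) + H{\left(-235 \right)} = \left(-189622 - \frac{1}{51}\right) - 18 = - \frac{9670723}{51} - 18 = - \frac{9671641}{51}$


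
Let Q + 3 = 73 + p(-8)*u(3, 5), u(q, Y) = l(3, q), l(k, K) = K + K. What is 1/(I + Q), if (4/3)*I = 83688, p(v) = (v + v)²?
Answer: 1/64372 ≈ 1.5535e-5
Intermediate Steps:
p(v) = 4*v² (p(v) = (2*v)² = 4*v²)
I = 62766 (I = (¾)*83688 = 62766)
l(k, K) = 2*K
u(q, Y) = 2*q
Q = 1606 (Q = -3 + (73 + (4*(-8)²)*(2*3)) = -3 + (73 + (4*64)*6) = -3 + (73 + 256*6) = -3 + (73 + 1536) = -3 + 1609 = 1606)
1/(I + Q) = 1/(62766 + 1606) = 1/64372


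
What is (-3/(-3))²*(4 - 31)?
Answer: -27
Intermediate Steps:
(-3/(-3))²*(4 - 31) = (-3*(-⅓))²*(-27) = 1²*(-27) = 1*(-27) = -27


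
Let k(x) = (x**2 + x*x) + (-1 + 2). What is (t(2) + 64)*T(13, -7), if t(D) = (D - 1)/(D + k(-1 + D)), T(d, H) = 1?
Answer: 321/5 ≈ 64.200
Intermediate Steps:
k(x) = 1 + 2*x**2 (k(x) = (x**2 + x**2) + 1 = 2*x**2 + 1 = 1 + 2*x**2)
t(D) = (-1 + D)/(1 + D + 2*(-1 + D)**2) (t(D) = (D - 1)/(D + (1 + 2*(-1 + D)**2)) = (-1 + D)/(1 + D + 2*(-1 + D)**2))
(t(2) + 64)*T(13, -7) = ((-1 + 2)/(1 + 2 + 2*(-1 + 2)**2) + 64)*1 = (1/(1 + 2 + 2*1**2) + 64)*1 = (1/(1 + 2 + 2*1) + 64)*1 = (1/(1 + 2 + 2) + 64)*1 = (1/5 + 64)*1 = (321/5)*1 = 321/5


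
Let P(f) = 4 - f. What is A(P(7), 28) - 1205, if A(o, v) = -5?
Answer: -1210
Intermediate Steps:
A(P(7), 28) - 1205 = -5 - 1205 = -1210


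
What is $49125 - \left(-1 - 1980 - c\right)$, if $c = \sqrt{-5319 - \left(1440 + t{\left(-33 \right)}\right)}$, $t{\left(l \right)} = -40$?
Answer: $51106 + i \sqrt{6719} \approx 51106.0 + 81.969 i$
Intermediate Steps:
$c = i \sqrt{6719}$ ($c = \sqrt{-5319 - 1400} = \sqrt{-6719} = i \sqrt{6719} \approx 81.969 i$)
$49125 - \left(-1 - 1980 - c\right) = 49125 - \left(-1 - 1980 - i \sqrt{6719}\right) = 49125 + \left(i \sqrt{6719} - \left(-1980 - 1\right)\right) = 49125 + \left(i \sqrt{6719} - -1981\right) = 49125 + \left(i \sqrt{6719} + 1981\right) = 49125 + \left(1981 + i \sqrt{6719}\right) = 51106 + i \sqrt{6719}$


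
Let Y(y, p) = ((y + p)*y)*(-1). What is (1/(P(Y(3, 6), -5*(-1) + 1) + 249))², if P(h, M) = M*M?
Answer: 1/81225 ≈ 1.2311e-5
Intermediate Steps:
Y(y, p) = -y*(p + y) (Y(y, p) = ((p + y)*y)*(-1) = (y*(p + y))*(-1) = -y*(p + y))
P(h, M) = M²
(1/(P(Y(3, 6), -5*(-1) + 1) + 249))² = (1/((-5*(-1) + 1)² + 249))² = (1/((5 + 1)² + 249))² = (1/(6² + 249))² = (1/(36 + 249))² = (1/285)² = 1/81225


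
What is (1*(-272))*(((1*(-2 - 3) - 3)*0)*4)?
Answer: 0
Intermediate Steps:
(1*(-272))*(((1*(-2 - 3) - 3)*0)*4) = -272*(1*(-5) - 3)*0*4 = -272*(-5 - 3)*0*4 = -272*(-8*0)*4 = -0*4 = -272*0 = 0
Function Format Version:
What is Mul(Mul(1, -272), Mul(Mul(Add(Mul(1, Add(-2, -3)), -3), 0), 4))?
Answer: 0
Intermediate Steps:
Mul(Mul(1, -272), Mul(Mul(Add(Mul(1, Add(-2, -3)), -3), 0), 4)) = Mul(-272, Mul(Mul(Add(Mul(1, -5), -3), 0), 4)) = Mul(-272, Mul(Mul(Add(-5, -3), 0), 4)) = Mul(-272, Mul(Mul(-8, 0), 4)) = Mul(-272, Mul(0, 4)) = Mul(-272, 0) = 0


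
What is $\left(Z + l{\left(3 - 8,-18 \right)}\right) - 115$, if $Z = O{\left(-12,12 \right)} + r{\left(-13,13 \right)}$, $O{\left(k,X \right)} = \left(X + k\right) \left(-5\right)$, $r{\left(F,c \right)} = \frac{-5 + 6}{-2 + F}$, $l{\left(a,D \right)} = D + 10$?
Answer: $- \frac{1846}{15} \approx -123.07$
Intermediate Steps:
$l{\left(a,D \right)} = 10 + D$
$r{\left(F,c \right)} = \frac{1}{-2 + F}$ ($r{\left(F,c \right)} = 1 \frac{1}{-2 + F} = \frac{1}{-2 + F}$)
$O{\left(k,X \right)} = - 5 X - 5 k$
$Z = - \frac{1}{15}$ ($Z = \left(\left(-5\right) 12 - -60\right) + \frac{1}{-2 - 13} = \left(-60 + 60\right) + \frac{1}{-15} = 0 - \frac{1}{15} = - \frac{1}{15} \approx -0.066667$)
$\left(Z + l{\left(3 - 8,-18 \right)}\right) - 115 = \left(- \frac{1}{15} + \left(10 - 18\right)\right) - 115 = \left(- \frac{1}{15} - 8\right) - 115 = - \frac{121}{15} - 115 = - \frac{1846}{15}$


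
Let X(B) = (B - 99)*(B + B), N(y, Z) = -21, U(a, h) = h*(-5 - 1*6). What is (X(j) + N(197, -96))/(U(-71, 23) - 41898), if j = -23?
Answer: -5591/42151 ≈ -0.13264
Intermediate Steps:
U(a, h) = -11*h (U(a, h) = h*(-5 - 6) = h*(-11) = -11*h)
X(B) = 2*B*(-99 + B) (X(B) = (-99 + B)*(2*B) = 2*B*(-99 + B))
(X(j) + N(197, -96))/(U(-71, 23) - 41898) = (2*(-23)*(-99 - 23) - 21)/(-11*23 - 41898) = (2*(-23)*(-122) - 21)/(-253 - 41898) = (5612 - 21)/(-42151) = 5591*(-1/42151) = -5591/42151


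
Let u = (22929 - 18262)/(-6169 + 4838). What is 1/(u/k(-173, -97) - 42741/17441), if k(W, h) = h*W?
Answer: -389553647351/954723472798 ≈ -0.40803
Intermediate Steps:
k(W, h) = W*h
u = -4667/1331 (u = 4667/(-1331) = 4667*(-1/1331) = -4667/1331 ≈ -3.5064)
1/(u/k(-173, -97) - 42741/17441) = 1/(-4667/(1331*((-173*(-97)))) - 42741/17441) = 1/(-4667/1331/16781 - 42741*1/17441) = 1/(-4667/1331*1/16781 - 42741/17441) = 1/(-4667/22335511 - 42741/17441) = 1/(-954723472798/389553647351) = -389553647351/954723472798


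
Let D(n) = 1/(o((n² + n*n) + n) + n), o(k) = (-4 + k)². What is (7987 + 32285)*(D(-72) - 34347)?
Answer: -18314762075482182/13240649 ≈ -1.3832e+9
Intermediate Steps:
D(n) = 1/(n + (-4 + n + 2*n²)²) (D(n) = 1/((-4 + ((n² + n*n) + n))² + n) = 1/((-4 + ((n² + n²) + n))² + n) = 1/((-4 + (2*n² + n))² + n) = 1/((-4 + (n + 2*n²))² + n) = 1/((-4 + n + 2*n²)² + n) = 1/(n + (-4 + n + 2*n²)²))
(7987 + 32285)*(D(-72) - 34347) = (7987 + 32285)*(1/(-72 + (-4 - 72*(1 + 2*(-72)))²) - 34347) = 40272*(1/(-72 + (-4 - 72*(1 - 144))²) - 34347) = 40272*(1/(-72 + (-4 - 72*(-143))²) - 34347) = 40272*(1/(-72 + (-4 + 10296)²) - 34347) = 40272*(1/(-72 + 10292²) - 34347) = 40272*(1/(-72 + 105925264) - 34347) = 40272*(1/105925192 - 34347) = 40272*(-3638212569623/105925192) = -18314762075482182/13240649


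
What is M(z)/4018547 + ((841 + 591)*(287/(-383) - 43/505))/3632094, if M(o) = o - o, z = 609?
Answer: -115565264/351250730505 ≈ -0.00032901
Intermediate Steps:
M(o) = 0
M(z)/4018547 + ((841 + 591)*(287/(-383) - 43/505))/3632094 = 0/4018547 + ((841 + 591)*(287/(-383) - 43/505))/3632094 = 0*(1/4018547) + (1432*(287*(-1/383) - 43*1/505))*(1/3632094) = 0 + (1432*(-287/383 - 43/505))*(1/3632094) = 0 + (1432*(-161404/193415))*(1/3632094) = 0 - 231130528/193415*1/3632094 = 0 - 115565264/351250730505 = -115565264/351250730505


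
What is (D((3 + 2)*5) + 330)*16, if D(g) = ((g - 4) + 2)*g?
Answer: 14480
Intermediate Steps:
D(g) = g*(-2 + g) (D(g) = ((-4 + g) + 2)*g = (-2 + g)*g = g*(-2 + g))
(D((3 + 2)*5) + 330)*16 = (((3 + 2)*5)*(-2 + (3 + 2)*5) + 330)*16 = ((5*5)*(-2 + 5*5) + 330)*16 = (25*(-2 + 25) + 330)*16 = (25*23 + 330)*16 = (575 + 330)*16 = 905*16 = 14480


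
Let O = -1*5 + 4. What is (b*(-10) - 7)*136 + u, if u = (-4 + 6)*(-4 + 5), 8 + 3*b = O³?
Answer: 3130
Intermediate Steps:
O = -1 (O = -5 + 4 = -1)
b = -3 (b = -8/3 + (⅓)*(-1)³ = -8/3 + (⅓)*(-1) = -8/3 - ⅓ = -3)
u = 2 (u = 2*1 = 2)
(b*(-10) - 7)*136 + u = (-3*(-10) - 7)*136 + 2 = (30 - 7)*136 + 2 = 23*136 + 2 = 3128 + 2 = 3130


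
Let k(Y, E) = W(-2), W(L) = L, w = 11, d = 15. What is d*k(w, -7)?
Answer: -30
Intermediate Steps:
k(Y, E) = -2
d*k(w, -7) = 15*(-2) = -30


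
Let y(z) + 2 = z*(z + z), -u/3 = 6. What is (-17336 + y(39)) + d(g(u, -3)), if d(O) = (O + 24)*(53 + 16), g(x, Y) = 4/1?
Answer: -12364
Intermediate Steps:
u = -18 (u = -3*6 = -18)
g(x, Y) = 4 (g(x, Y) = 4*1 = 4)
y(z) = -2 + 2*z**2 (y(z) = -2 + z*(z + z) = -2 + z*(2*z) = -2 + 2*z**2)
d(O) = 1656 + 69*O (d(O) = (24 + O)*69 = 1656 + 69*O)
(-17336 + y(39)) + d(g(u, -3)) = (-17336 + (-2 + 2*39**2)) + (1656 + 69*4) = (-17336 + (-2 + 2*1521)) + (1656 + 276) = (-17336 + (-2 + 3042)) + 1932 = (-17336 + 3040) + 1932 = -14296 + 1932 = -12364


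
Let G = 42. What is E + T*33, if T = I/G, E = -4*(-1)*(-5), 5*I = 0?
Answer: -20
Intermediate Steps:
I = 0 (I = (1/5)*0 = 0)
E = -20 (E = 4*(-5) = -20)
T = 0 (T = 0/42 = 0*(1/42) = 0)
E + T*33 = -20 + 0*33 = -20 + 0 = -20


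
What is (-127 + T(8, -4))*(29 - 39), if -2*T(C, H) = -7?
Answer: 1235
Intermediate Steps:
T(C, H) = 7/2 (T(C, H) = -½*(-7) = 7/2)
(-127 + T(8, -4))*(29 - 39) = (-127 + 7/2)*(29 - 39) = -247/2*(-10) = 1235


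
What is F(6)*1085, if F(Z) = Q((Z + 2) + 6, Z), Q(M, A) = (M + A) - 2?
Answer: 19530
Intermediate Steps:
Q(M, A) = -2 + A + M (Q(M, A) = (A + M) - 2 = -2 + A + M)
F(Z) = 6 + 2*Z (F(Z) = -2 + Z + ((Z + 2) + 6) = -2 + Z + ((2 + Z) + 6) = -2 + Z + (8 + Z) = 6 + 2*Z)
F(6)*1085 = (6 + 2*6)*1085 = (6 + 12)*1085 = 18*1085 = 19530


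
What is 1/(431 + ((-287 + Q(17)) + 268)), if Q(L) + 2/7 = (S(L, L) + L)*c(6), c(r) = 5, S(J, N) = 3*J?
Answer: 7/5262 ≈ 0.0013303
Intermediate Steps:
Q(L) = -2/7 + 20*L (Q(L) = -2/7 + (3*L + L)*5 = -2/7 + (4*L)*5 = -2/7 + 20*L)
1/(431 + ((-287 + Q(17)) + 268)) = 1/(431 + ((-287 + (-2/7 + 20*17)) + 268)) = 1/(431 + ((-287 + (-2/7 + 340)) + 268)) = 1/(431 + ((-287 + 2378/7) + 268)) = 1/(431 + (369/7 + 268)) = 1/(431 + 2245/7) = 1/(5262/7) = 7/5262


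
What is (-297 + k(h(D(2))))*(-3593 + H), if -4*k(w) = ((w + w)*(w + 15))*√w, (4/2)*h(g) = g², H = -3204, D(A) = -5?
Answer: 2018709 + 46729375*√2/16 ≈ 6.1490e+6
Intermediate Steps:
h(g) = g²/2
k(w) = -w^(3/2)*(15 + w)/2 (k(w) = -(w + w)*(w + 15)*√w/4 = -(2*w)*(15 + w)*√w/4 = -2*w*(15 + w)*√w/4 = -w^(3/2)*(15 + w)/2)
(-297 + k(h(D(2))))*(-3593 + H) = (-297 + ((½)*(-5)²)^(3/2)*(-15 - (-5)²/2)/2)*(-3593 - 3204) = (-297 + ((½)*25)^(3/2)*(-15 - 25/2)/2)*(-6797) = (-297 + (25/2)^(3/2)*(-15 - 1*25/2)/2)*(-6797) = (-297 + (125*√2/4)*(-15 - 25/2)/2)*(-6797) = (-297 + (½)*(125*√2/4)*(-55/2))*(-6797) = (-297 - 6875*√2/16)*(-6797) = 2018709 + 46729375*√2/16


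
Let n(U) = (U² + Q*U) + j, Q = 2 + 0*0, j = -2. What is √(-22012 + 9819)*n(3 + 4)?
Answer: 61*I*√12193 ≈ 6735.7*I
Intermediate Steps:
Q = 2 (Q = 2 + 0 = 2)
n(U) = -2 + U² + 2*U (n(U) = (U² + 2*U) - 2 = -2 + U² + 2*U)
√(-22012 + 9819)*n(3 + 4) = √(-22012 + 9819)*(-2 + (3 + 4)² + 2*(3 + 4)) = √(-12193)*(-2 + 7² + 2*7) = (I*√12193)*(-2 + 49 + 14) = (I*√12193)*61 = 61*I*√12193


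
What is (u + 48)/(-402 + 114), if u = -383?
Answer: 335/288 ≈ 1.1632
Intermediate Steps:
(u + 48)/(-402 + 114) = (-383 + 48)/(-402 + 114) = -335/(-288) = -335*(-1/288) = 335/288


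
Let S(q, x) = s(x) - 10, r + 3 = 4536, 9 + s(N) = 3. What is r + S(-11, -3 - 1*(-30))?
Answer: 4517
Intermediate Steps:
s(N) = -6 (s(N) = -9 + 3 = -6)
r = 4533 (r = -3 + 4536 = 4533)
S(q, x) = -16 (S(q, x) = -6 - 10 = -16)
r + S(-11, -3 - 1*(-30)) = 4533 - 16 = 4517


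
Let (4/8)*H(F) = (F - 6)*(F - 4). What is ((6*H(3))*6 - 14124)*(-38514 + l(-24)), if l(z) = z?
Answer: 535986504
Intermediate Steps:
H(F) = 2*(-6 + F)*(-4 + F) (H(F) = 2*((F - 6)*(F - 4)) = 2*((-6 + F)*(-4 + F)) = 2*(-6 + F)*(-4 + F))
((6*H(3))*6 - 14124)*(-38514 + l(-24)) = ((6*(48 - 20*3 + 2*3²))*6 - 14124)*(-38514 - 24) = ((6*(48 - 60 + 2*9))*6 - 14124)*(-38538) = ((6*(48 - 60 + 18))*6 - 14124)*(-38538) = ((6*6)*6 - 14124)*(-38538) = (36*6 - 14124)*(-38538) = (216 - 14124)*(-38538) = -13908*(-38538) = 535986504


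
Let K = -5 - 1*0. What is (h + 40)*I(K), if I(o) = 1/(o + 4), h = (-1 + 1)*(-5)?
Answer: -40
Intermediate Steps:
K = -5 (K = -5 + 0 = -5)
h = 0 (h = 0*(-5) = 0)
I(o) = 1/(4 + o)
(h + 40)*I(K) = (0 + 40)/(4 - 5) = 40/(-1) = 40*(-1) = -40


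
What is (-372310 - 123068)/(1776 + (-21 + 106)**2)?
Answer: -495378/9001 ≈ -55.036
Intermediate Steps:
(-372310 - 123068)/(1776 + (-21 + 106)**2) = -495378/(1776 + 85**2) = -495378/(1776 + 7225) = -495378/9001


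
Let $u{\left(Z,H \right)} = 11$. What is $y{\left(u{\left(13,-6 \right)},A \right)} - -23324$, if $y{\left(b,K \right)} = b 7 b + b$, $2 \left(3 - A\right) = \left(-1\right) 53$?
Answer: $24182$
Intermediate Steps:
$A = \frac{59}{2}$ ($A = 3 - \frac{\left(-1\right) 53}{2} = 3 - - \frac{53}{2} = 3 + \frac{53}{2} = \frac{59}{2} \approx 29.5$)
$y{\left(b,K \right)} = b + 7 b^{2}$ ($y{\left(b,K \right)} = 7 b b + b = 7 b^{2} + b = b + 7 b^{2}$)
$y{\left(u{\left(13,-6 \right)},A \right)} - -23324 = 11 \left(1 + 7 \cdot 11\right) - -23324 = 11 \left(1 + 77\right) + 23324 = 11 \cdot 78 + 23324 = 858 + 23324 = 24182$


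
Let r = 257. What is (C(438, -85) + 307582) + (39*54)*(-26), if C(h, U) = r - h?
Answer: 252645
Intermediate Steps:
C(h, U) = 257 - h
(C(438, -85) + 307582) + (39*54)*(-26) = ((257 - 1*438) + 307582) + (39*54)*(-26) = ((257 - 438) + 307582) + 2106*(-26) = (-181 + 307582) - 54756 = 307401 - 54756 = 252645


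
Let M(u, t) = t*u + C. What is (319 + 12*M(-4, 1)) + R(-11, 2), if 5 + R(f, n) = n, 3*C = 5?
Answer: 288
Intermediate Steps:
C = 5/3 (C = (⅓)*5 = 5/3 ≈ 1.6667)
R(f, n) = -5 + n
M(u, t) = 5/3 + t*u (M(u, t) = t*u + 5/3 = 5/3 + t*u)
(319 + 12*M(-4, 1)) + R(-11, 2) = (319 + 12*(5/3 + 1*(-4))) + (-5 + 2) = (319 + 12*(5/3 - 4)) - 3 = (319 + 12*(-7/3)) - 3 = (319 - 28) - 3 = 291 - 3 = 288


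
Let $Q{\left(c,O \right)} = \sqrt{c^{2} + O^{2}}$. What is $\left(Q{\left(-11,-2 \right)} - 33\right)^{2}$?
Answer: $1214 - 330 \sqrt{5} \approx 476.1$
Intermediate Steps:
$Q{\left(c,O \right)} = \sqrt{O^{2} + c^{2}}$
$\left(Q{\left(-11,-2 \right)} - 33\right)^{2} = \left(\sqrt{\left(-2\right)^{2} + \left(-11\right)^{2}} - 33\right)^{2} = \left(\sqrt{4 + 121} - 33\right)^{2} = \left(\sqrt{125} - 33\right)^{2} = \left(5 \sqrt{5} - 33\right)^{2} = \left(-33 + 5 \sqrt{5}\right)^{2}$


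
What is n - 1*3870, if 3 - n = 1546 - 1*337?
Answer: -5076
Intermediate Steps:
n = -1206 (n = 3 - (1546 - 1*337) = 3 - (1546 - 337) = 3 - 1*1209 = 3 - 1209 = -1206)
n - 1*3870 = -1206 - 1*3870 = -1206 - 3870 = -5076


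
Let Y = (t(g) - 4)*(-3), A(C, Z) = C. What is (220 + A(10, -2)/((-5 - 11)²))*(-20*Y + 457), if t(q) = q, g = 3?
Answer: 11181505/128 ≈ 87356.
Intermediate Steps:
Y = 3 (Y = (3 - 4)*(-3) = -1*(-3) = 3)
(220 + A(10, -2)/((-5 - 11)²))*(-20*Y + 457) = (220 + 10/((-5 - 11)²))*(-20*3 + 457) = (220 + 10/((-16)²))*(-60 + 457) = (220 + 10/256)*397 = (220 + 10*(1/256))*397 = (220 + 5/128)*397 = (28165/128)*397 = 11181505/128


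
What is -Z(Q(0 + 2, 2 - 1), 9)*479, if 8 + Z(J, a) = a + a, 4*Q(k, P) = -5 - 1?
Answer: -4790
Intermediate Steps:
Q(k, P) = -3/2 (Q(k, P) = (-5 - 1)/4 = (1/4)*(-6) = -3/2)
Z(J, a) = -8 + 2*a (Z(J, a) = -8 + (a + a) = -8 + 2*a)
-Z(Q(0 + 2, 2 - 1), 9)*479 = -(-8 + 2*9)*479 = -(-8 + 18)*479 = -1*10*479 = -10*479 = -4790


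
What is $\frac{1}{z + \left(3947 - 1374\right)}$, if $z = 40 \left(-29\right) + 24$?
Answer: $\frac{1}{1437} \approx 0.00069589$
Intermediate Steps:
$z = -1136$ ($z = -1160 + 24 = -1136$)
$\frac{1}{z + \left(3947 - 1374\right)} = \frac{1}{-1136 + \left(3947 - 1374\right)} = \frac{1}{-1136 + 2573} = \frac{1}{1437}$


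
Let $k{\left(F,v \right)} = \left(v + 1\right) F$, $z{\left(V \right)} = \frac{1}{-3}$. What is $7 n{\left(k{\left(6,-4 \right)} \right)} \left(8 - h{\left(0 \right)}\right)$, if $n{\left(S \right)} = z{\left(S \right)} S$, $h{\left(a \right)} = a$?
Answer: $336$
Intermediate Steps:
$z{\left(V \right)} = - \frac{1}{3}$
$k{\left(F,v \right)} = F \left(1 + v\right)$ ($k{\left(F,v \right)} = \left(1 + v\right) F = F \left(1 + v\right)$)
$n{\left(S \right)} = - \frac{S}{3}$
$7 n{\left(k{\left(6,-4 \right)} \right)} \left(8 - h{\left(0 \right)}\right) = 7 \left(- \frac{6 \left(1 - 4\right)}{3}\right) \left(8 - 0\right) = 7 \left(- \frac{6 \left(-3\right)}{3}\right) \left(8 + 0\right) = 7 \left(\left(- \frac{1}{3}\right) \left(-18\right)\right) 8 = 7 \cdot 6 \cdot 8 = 42 \cdot 8 = 336$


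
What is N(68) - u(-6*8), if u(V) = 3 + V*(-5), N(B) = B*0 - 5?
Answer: -248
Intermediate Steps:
N(B) = -5 (N(B) = 0 - 5 = -5)
u(V) = 3 - 5*V
N(68) - u(-6*8) = -5 - (3 - (-30)*8) = -5 - (3 - 5*(-48)) = -5 - (3 + 240) = -5 - 1*243 = -5 - 243 = -248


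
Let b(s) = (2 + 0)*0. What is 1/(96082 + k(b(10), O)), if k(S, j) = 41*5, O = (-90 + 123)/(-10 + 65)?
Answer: 1/96287 ≈ 1.0386e-5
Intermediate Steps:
O = ⅗ (O = 33/55 = 33*(1/55) = ⅗ ≈ 0.60000)
b(s) = 0 (b(s) = 2*0 = 0)
k(S, j) = 205
1/(96082 + k(b(10), O)) = 1/(96082 + 205) = 1/96287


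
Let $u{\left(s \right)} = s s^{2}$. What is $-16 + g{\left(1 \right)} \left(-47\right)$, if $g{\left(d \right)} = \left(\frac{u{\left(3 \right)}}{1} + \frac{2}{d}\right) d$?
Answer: $-1379$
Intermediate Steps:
$u{\left(s \right)} = s^{3}$
$g{\left(d \right)} = d \left(27 + \frac{2}{d}\right)$ ($g{\left(d \right)} = \left(\frac{3^{3}}{1} + \frac{2}{d}\right) d = \left(27 \cdot 1 + \frac{2}{d}\right) d = \left(27 + \frac{2}{d}\right) d = d \left(27 + \frac{2}{d}\right)$)
$-16 + g{\left(1 \right)} \left(-47\right) = -16 + \left(2 + 27 \cdot 1\right) \left(-47\right) = -16 + \left(2 + 27\right) \left(-47\right) = -16 + 29 \left(-47\right) = -16 - 1363 = -1379$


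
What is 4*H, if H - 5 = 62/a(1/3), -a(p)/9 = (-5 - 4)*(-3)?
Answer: 4612/243 ≈ 18.979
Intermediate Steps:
a(p) = -243 (a(p) = -9*(-5 - 4)*(-3) = -(-81)*(-3) = -9*27 = -243)
H = 1153/243 (H = 5 + 62/(-243) = 5 + 62*(-1/243) = 5 - 62/243 = 1153/243 ≈ 4.7449)
4*H = 4*(1153/243) = 4612/243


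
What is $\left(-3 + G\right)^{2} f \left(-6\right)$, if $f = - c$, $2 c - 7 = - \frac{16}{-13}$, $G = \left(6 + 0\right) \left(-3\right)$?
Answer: $\frac{141561}{13} \approx 10889.0$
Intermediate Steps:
$G = -18$ ($G = 6 \left(-3\right) = -18$)
$c = \frac{107}{26}$ ($c = \frac{7}{2} + \frac{\left(-16\right) \frac{1}{-13}}{2} = \frac{7}{2} + \frac{\left(-16\right) \left(- \frac{1}{13}\right)}{2} = \frac{7}{2} + \frac{1}{2} \cdot \frac{16}{13} = \frac{7}{2} + \frac{8}{13} = \frac{107}{26} \approx 4.1154$)
$f = - \frac{107}{26}$ ($f = \left(-1\right) \frac{107}{26} = - \frac{107}{26} \approx -4.1154$)
$\left(-3 + G\right)^{2} f \left(-6\right) = \left(-3 - 18\right)^{2} \left(- \frac{107}{26}\right) \left(-6\right) = \left(-21\right)^{2} \left(- \frac{107}{26}\right) \left(-6\right) = 441 \left(- \frac{107}{26}\right) \left(-6\right) = \left(- \frac{47187}{26}\right) \left(-6\right) = \frac{141561}{13}$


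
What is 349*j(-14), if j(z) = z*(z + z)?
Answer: 136808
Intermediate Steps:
j(z) = 2*z² (j(z) = z*(2*z) = 2*z²)
349*j(-14) = 349*(2*(-14)²) = 349*(2*196) = 349*392 = 136808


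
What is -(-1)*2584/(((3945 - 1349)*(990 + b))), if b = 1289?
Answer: 646/1479071 ≈ 0.00043676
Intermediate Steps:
-(-1)*2584/(((3945 - 1349)*(990 + b))) = -(-1)*2584/(((3945 - 1349)*(990 + 1289))) = -(-1)*2584/((2596*2279)) = -(-1)*2584/5916284 = -(-1)*2584*(1/5916284) = -(-1)*646/1479071 = -1*(-646/1479071) = 646/1479071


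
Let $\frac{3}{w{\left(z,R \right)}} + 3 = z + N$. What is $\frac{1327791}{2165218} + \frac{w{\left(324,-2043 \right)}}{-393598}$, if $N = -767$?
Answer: $\frac{116543344937841}{190046280783172} \approx 0.61324$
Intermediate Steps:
$w{\left(z,R \right)} = \frac{3}{-770 + z}$ ($w{\left(z,R \right)} = \frac{3}{-3 + \left(z - 767\right)} = \frac{3}{-3 + \left(-767 + z\right)} = \frac{3}{-770 + z}$)
$\frac{1327791}{2165218} + \frac{w{\left(324,-2043 \right)}}{-393598} = \frac{1327791}{2165218} + \frac{3 \frac{1}{-770 + 324}}{-393598} = 1327791 \cdot \frac{1}{2165218} + \frac{3}{-446} \left(- \frac{1}{393598}\right) = \frac{1327791}{2165218} + 3 \left(- \frac{1}{446}\right) \left(- \frac{1}{393598}\right) = \frac{1327791}{2165218} - - \frac{3}{175544708} = \frac{1327791}{2165218} + \frac{3}{175544708} = \frac{116543344937841}{190046280783172}$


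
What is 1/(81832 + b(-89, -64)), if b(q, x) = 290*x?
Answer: 1/63272 ≈ 1.5805e-5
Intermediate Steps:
1/(81832 + b(-89, -64)) = 1/(81832 + 290*(-64)) = 1/(81832 - 18560) = 1/63272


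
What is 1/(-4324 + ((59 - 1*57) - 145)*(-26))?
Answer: -1/606 ≈ -0.0016502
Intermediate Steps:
1/(-4324 + ((59 - 1*57) - 145)*(-26)) = 1/(-4324 + ((59 - 57) - 145)*(-26)) = 1/(-4324 + (2 - 145)*(-26)) = 1/(-4324 - 143*(-26)) = 1/(-4324 + 3718) = 1/(-606) = -1/606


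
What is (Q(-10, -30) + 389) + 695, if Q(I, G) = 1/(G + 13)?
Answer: 18427/17 ≈ 1083.9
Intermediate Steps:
Q(I, G) = 1/(13 + G)
(Q(-10, -30) + 389) + 695 = (1/(13 - 30) + 389) + 695 = (1/(-17) + 389) + 695 = (-1/17 + 389) + 695 = 6612/17 + 695 = 18427/17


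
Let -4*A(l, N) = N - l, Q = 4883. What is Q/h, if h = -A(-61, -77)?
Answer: -4883/4 ≈ -1220.8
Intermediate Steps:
A(l, N) = -N/4 + l/4 (A(l, N) = -(N - l)/4 = -N/4 + l/4)
h = -4 (h = -(-¼*(-77) + (¼)*(-61)) = -(77/4 - 61/4) = -1*4 = -4)
Q/h = 4883/(-4) = 4883*(-¼) = -4883/4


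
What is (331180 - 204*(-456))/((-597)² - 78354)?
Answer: 424204/278055 ≈ 1.5256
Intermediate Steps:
(331180 - 204*(-456))/((-597)² - 78354) = (331180 + 93024)/(356409 - 78354) = 424204/278055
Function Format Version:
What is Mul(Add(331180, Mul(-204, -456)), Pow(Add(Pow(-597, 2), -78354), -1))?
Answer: Rational(424204, 278055) ≈ 1.5256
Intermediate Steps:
Mul(Add(331180, Mul(-204, -456)), Pow(Add(Pow(-597, 2), -78354), -1)) = Mul(Add(331180, 93024), Pow(Add(356409, -78354), -1)) = Mul(424204, Pow(278055, -1)) = Mul(424204, Rational(1, 278055)) = Rational(424204, 278055)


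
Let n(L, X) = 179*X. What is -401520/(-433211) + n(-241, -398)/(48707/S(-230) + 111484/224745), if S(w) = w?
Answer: 319945147145504820/946220626772269 ≈ 338.13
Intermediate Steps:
-401520/(-433211) + n(-241, -398)/(48707/S(-230) + 111484/224745) = -401520/(-433211) + (179*(-398))/(48707/(-230) + 111484/224745) = -401520*(-1/433211) - 71242/(48707*(-1/230) + 111484*(1/224745)) = 401520/433211 - 71242/(-48707/230 + 111484/224745) = 401520/433211 - 71242/(-2184202679/10338270) = 401520/433211 - 71242*(-10338270/2184202679) = 401520/433211 + 736519031340/2184202679 = 319945147145504820/946220626772269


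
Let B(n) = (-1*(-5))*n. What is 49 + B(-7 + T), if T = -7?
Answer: -21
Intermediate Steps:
B(n) = 5*n
49 + B(-7 + T) = 49 + 5*(-7 - 7) = 49 + 5*(-14) = 49 - 70 = -21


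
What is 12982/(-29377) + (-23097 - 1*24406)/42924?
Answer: -1952734999/1260978348 ≈ -1.5486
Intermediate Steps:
12982/(-29377) + (-23097 - 1*24406)/42924 = 12982*(-1/29377) + (-23097 - 24406)*(1/42924) = -12982/29377 - 47503*1/42924 = -12982/29377 - 47503/42924 = -1952734999/1260978348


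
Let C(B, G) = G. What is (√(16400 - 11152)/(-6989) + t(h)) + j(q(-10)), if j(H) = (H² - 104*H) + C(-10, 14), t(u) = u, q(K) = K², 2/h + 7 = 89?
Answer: -15825/41 - 8*√82/6989 ≈ -385.99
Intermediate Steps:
h = 1/41 (h = 2/(-7 + 89) = 2/82 = 2*(1/82) = 1/41 ≈ 0.024390)
j(H) = 14 + H² - 104*H (j(H) = (H² - 104*H) + 14 = 14 + H² - 104*H)
(√(16400 - 11152)/(-6989) + t(h)) + j(q(-10)) = (√(16400 - 11152)/(-6989) + 1/41) + (14 + ((-10)²)² - 104*(-10)²) = (√5248*(-1/6989) + 1/41) + (14 + 100² - 104*100) = ((8*√82)*(-1/6989) + 1/41) + (14 + 10000 - 10400) = (-8*√82/6989 + 1/41) - 386 = (1/41 - 8*√82/6989) - 386 = -15825/41 - 8*√82/6989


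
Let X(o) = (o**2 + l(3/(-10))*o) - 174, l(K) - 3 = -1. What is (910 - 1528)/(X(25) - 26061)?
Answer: 103/4260 ≈ 0.024178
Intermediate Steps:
l(K) = 2 (l(K) = 3 - 1 = 2)
X(o) = -174 + o**2 + 2*o (X(o) = (o**2 + 2*o) - 174 = -174 + o**2 + 2*o)
(910 - 1528)/(X(25) - 26061) = (910 - 1528)/((-174 + 25**2 + 2*25) - 26061) = -618/((-174 + 625 + 50) - 26061) = -618/(501 - 26061) = -618/(-25560) = -618*(-1/25560) = 103/4260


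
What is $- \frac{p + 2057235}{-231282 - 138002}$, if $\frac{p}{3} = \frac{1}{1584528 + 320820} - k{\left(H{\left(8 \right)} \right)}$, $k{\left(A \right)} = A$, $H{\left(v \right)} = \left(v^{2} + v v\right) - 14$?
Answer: $\frac{1306365654589}{234538176944} \approx 5.5699$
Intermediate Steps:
$H{\left(v \right)} = -14 + 2 v^{2}$ ($H{\left(v \right)} = \left(v^{2} + v^{2}\right) - 14 = 2 v^{2} - 14 = -14 + 2 v^{2}$)
$p = - \frac{217209671}{635116}$ ($p = 3 \left(\frac{1}{1584528 + 320820} - \left(-14 + 2 \cdot 8^{2}\right)\right) = 3 \left(\frac{1}{1905348} - \left(-14 + 2 \cdot 64\right)\right) = 3 \left(\frac{1}{1905348} - \left(-14 + 128\right)\right) = 3 \left(\frac{1}{1905348} - 114\right) = 3 \left(- \frac{217209671}{1905348}\right) = - \frac{217209671}{635116} \approx -342.0$)
$- \frac{p + 2057235}{-231282 - 138002} = - \frac{- \frac{217209671}{635116} + 2057235}{-231282 - 138002} = - \frac{1306365654589}{635116 \left(-369284\right)} = - \frac{1306365654589 \left(-1\right)}{635116 \cdot 369284} = \left(-1\right) \left(- \frac{1306365654589}{234538176944}\right) = \frac{1306365654589}{234538176944}$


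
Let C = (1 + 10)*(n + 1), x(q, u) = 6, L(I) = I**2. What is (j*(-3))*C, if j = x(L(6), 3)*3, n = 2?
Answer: -1782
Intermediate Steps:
j = 18 (j = 6*3 = 18)
C = 33 (C = (1 + 10)*(2 + 1) = 11*3 = 33)
(j*(-3))*C = (18*(-3))*33 = -54*33 = -1782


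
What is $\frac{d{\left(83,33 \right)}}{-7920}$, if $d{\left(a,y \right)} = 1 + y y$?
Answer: $- \frac{109}{792} \approx -0.13763$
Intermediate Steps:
$d{\left(a,y \right)} = 1 + y^{2}$
$\frac{d{\left(83,33 \right)}}{-7920} = \frac{1 + 33^{2}}{-7920} = \left(1 + 1089\right) \left(- \frac{1}{7920}\right) = 1090 \left(- \frac{1}{7920}\right) = - \frac{109}{792}$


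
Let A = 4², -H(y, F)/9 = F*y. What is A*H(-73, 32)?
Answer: 336384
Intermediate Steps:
H(y, F) = -9*F*y
A = 16
A*H(-73, 32) = 16*(-9*32*(-73)) = 16*21024 = 336384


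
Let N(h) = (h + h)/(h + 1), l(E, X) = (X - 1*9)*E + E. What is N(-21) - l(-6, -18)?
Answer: -1539/10 ≈ -153.90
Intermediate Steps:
l(E, X) = E + E*(-9 + X) (l(E, X) = (X - 9)*E + E = (-9 + X)*E + E = E*(-9 + X) + E = E + E*(-9 + X))
N(h) = 2*h/(1 + h) (N(h) = (2*h)/(1 + h) = 2*h/(1 + h))
N(-21) - l(-6, -18) = 2*(-21)/(1 - 21) - (-6)*(-8 - 18) = 2*(-21)/(-20) - (-6)*(-26) = 2*(-21)*(-1/20) - 1*156 = 21/10 - 156 = -1539/10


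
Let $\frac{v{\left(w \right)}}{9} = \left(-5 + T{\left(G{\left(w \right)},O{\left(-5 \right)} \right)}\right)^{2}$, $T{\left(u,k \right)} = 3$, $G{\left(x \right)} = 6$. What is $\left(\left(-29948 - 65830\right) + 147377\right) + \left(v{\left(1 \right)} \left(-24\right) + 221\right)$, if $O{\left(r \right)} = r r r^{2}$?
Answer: $50956$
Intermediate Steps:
$O{\left(r \right)} = r^{4}$ ($O{\left(r \right)} = r^{2} r^{2} = r^{4}$)
$v{\left(w \right)} = 36$ ($v{\left(w \right)} = 9 \left(-5 + 3\right)^{2} = 9 \left(-2\right)^{2} = 9 \cdot 4 = 36$)
$\left(\left(-29948 - 65830\right) + 147377\right) + \left(v{\left(1 \right)} \left(-24\right) + 221\right) = \left(\left(-29948 - 65830\right) + 147377\right) + \left(36 \left(-24\right) + 221\right) = \left(-95778 + 147377\right) + \left(-864 + 221\right) = 51599 - 643 = 50956$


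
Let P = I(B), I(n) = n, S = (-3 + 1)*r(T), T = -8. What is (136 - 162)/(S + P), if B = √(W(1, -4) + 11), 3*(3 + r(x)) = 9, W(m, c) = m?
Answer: -13*√3/3 ≈ -7.5056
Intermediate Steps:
r(x) = 0 (r(x) = -3 + (⅓)*9 = -3 + 3 = 0)
B = 2*√3 (B = √(1 + 11) = √12 = 2*√3 ≈ 3.4641)
S = 0 (S = (-3 + 1)*0 = -2*0 = 0)
P = 2*√3 ≈ 3.4641
(136 - 162)/(S + P) = (136 - 162)/(0 + 2*√3) = -26*√3/6 = -13*√3/3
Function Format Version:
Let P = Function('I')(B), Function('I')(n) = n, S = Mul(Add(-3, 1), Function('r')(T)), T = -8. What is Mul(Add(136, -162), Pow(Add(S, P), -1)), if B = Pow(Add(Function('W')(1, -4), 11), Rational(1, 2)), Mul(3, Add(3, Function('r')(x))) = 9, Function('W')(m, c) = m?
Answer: Mul(Rational(-13, 3), Pow(3, Rational(1, 2))) ≈ -7.5056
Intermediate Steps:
Function('r')(x) = 0 (Function('r')(x) = Add(-3, Mul(Rational(1, 3), 9)) = Add(-3, 3) = 0)
B = Mul(2, Pow(3, Rational(1, 2))) (B = Pow(Add(1, 11), Rational(1, 2)) = Pow(12, Rational(1, 2)) = Mul(2, Pow(3, Rational(1, 2))) ≈ 3.4641)
S = 0 (S = Mul(Add(-3, 1), 0) = Mul(-2, 0) = 0)
P = Mul(2, Pow(3, Rational(1, 2))) ≈ 3.4641
Mul(Add(136, -162), Pow(Add(S, P), -1)) = Mul(Add(136, -162), Pow(Add(0, Mul(2, Pow(3, Rational(1, 2)))), -1)) = Mul(-26, Pow(Mul(2, Pow(3, Rational(1, 2))), -1)) = Mul(-26, Mul(Rational(1, 6), Pow(3, Rational(1, 2)))) = Mul(Rational(-13, 3), Pow(3, Rational(1, 2)))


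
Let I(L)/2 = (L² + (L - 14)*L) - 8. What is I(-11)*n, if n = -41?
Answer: -31816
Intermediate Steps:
I(L) = -16 + 2*L² + 2*L*(-14 + L) (I(L) = 2*((L² + (L - 14)*L) - 8) = 2*((L² + (-14 + L)*L) - 8) = 2*((L² + L*(-14 + L)) - 8) = 2*(-8 + L² + L*(-14 + L)) = -16 + 2*L² + 2*L*(-14 + L))
I(-11)*n = (-16 - 28*(-11) + 4*(-11)²)*(-41) = (-16 + 308 + 4*121)*(-41) = (-16 + 308 + 484)*(-41) = 776*(-41) = -31816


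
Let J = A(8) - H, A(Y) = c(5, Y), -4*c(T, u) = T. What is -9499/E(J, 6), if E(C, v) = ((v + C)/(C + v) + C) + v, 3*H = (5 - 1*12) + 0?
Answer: -113988/97 ≈ -1175.1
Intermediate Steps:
c(T, u) = -T/4
A(Y) = -5/4 (A(Y) = -¼*5 = -5/4)
H = -7/3 (H = ((5 - 1*12) + 0)/3 = ((5 - 12) + 0)/3 = (-7 + 0)/3 = (⅓)*(-7) = -7/3 ≈ -2.3333)
J = 13/12 (J = -5/4 - 1*(-7/3) = -5/4 + 7/3 = 13/12 ≈ 1.0833)
E(C, v) = 1 + C + v (E(C, v) = ((C + v)/(C + v) + C) + v = (1 + C) + v = 1 + C + v)
-9499/E(J, 6) = -9499/(1 + 13/12 + 6) = -9499/97/12 = -9499*12/97 = -113988/97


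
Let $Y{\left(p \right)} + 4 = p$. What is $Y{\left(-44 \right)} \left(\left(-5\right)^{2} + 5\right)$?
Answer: $-1440$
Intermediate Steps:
$Y{\left(p \right)} = -4 + p$
$Y{\left(-44 \right)} \left(\left(-5\right)^{2} + 5\right) = \left(-4 - 44\right) \left(\left(-5\right)^{2} + 5\right) = - 48 \left(25 + 5\right) = \left(-48\right) 30 = -1440$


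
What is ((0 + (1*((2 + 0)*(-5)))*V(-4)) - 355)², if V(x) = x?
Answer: 99225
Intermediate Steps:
((0 + (1*((2 + 0)*(-5)))*V(-4)) - 355)² = ((0 + (1*((2 + 0)*(-5)))*(-4)) - 355)² = ((0 + (1*(2*(-5)))*(-4)) - 355)² = ((0 + (1*(-10))*(-4)) - 355)² = ((0 - 10*(-4)) - 355)² = ((0 + 40) - 355)² = (40 - 355)² = (-315)² = 99225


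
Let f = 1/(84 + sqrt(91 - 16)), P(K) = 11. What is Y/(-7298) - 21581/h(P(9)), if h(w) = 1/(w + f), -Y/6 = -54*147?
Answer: -2018000308303/8491223 + 107905*sqrt(3)/6981 ≈ -2.3763e+5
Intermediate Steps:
Y = 47628 (Y = -(-324)*147 = -6*(-7938) = 47628)
f = 1/(84 + 5*sqrt(3)) (f = 1/(84 + sqrt(75)) = 1/(84 + 5*sqrt(3)) ≈ 0.010792)
h(w) = 1/(28/2327 + w - 5*sqrt(3)/6981) (h(w) = 1/(w + (28/2327 - 5*sqrt(3)/6981)) = 1/(28/2327 + w - 5*sqrt(3)/6981))
Y/(-7298) - 21581/h(P(9)) = 47628/(-7298) - (553013125/2327 - 107905*sqrt(3)/6981) = 47628*(-1/7298) - (553013125/2327 - 107905*sqrt(3)/6981) = -23814/3649 - (553013125/2327 - 107905*sqrt(3)/6981) = -23814/3649 - 21581*(25625/2327 - 5*sqrt(3)/6981) = -23814/3649 + (-553013125/2327 + 107905*sqrt(3)/6981) = -2018000308303/8491223 + 107905*sqrt(3)/6981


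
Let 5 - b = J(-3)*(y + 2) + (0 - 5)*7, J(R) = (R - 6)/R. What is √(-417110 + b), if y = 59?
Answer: I*√417253 ≈ 645.95*I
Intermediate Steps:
J(R) = (-6 + R)/R
b = -143 (b = 5 - (((-6 - 3)/(-3))*(59 + 2) + (0 - 5)*7) = 5 - (-⅓*(-9)*61 - 5*7) = 5 - (3*61 - 35) = 5 - (183 - 35) = 5 - 1*148 = 5 - 148 = -143)
√(-417110 + b) = √(-417110 - 143) = √(-417253) = I*√417253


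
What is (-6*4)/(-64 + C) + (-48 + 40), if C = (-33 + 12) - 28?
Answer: -880/113 ≈ -7.7876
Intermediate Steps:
C = -49 (C = -21 - 28 = -49)
(-6*4)/(-64 + C) + (-48 + 40) = (-6*4)/(-64 - 49) + (-48 + 40) = -24/(-113) - 8 = -1/113*(-24) - 8 = 24/113 - 8 = -880/113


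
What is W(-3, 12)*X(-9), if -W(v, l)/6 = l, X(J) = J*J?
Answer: -5832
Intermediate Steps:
X(J) = J²
W(v, l) = -6*l
W(-3, 12)*X(-9) = -6*12*(-9)² = -72*81 = -5832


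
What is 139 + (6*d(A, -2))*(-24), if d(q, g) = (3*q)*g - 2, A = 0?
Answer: 427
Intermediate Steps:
d(q, g) = -2 + 3*g*q (d(q, g) = 3*g*q - 2 = -2 + 3*g*q)
139 + (6*d(A, -2))*(-24) = 139 + (6*(-2 + 3*(-2)*0))*(-24) = 139 + (6*(-2 + 0))*(-24) = 139 + (6*(-2))*(-24) = 139 - 12*(-24) = 139 + 288 = 427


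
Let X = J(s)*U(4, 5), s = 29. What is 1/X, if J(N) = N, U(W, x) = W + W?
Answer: 1/232 ≈ 0.0043103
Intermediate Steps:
U(W, x) = 2*W
X = 232 (X = 29*(2*4) = 29*8 = 232)
1/X = 1/232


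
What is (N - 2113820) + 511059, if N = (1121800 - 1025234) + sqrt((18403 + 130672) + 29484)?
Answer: -1506195 + sqrt(178559) ≈ -1.5058e+6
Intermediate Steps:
N = 96566 + sqrt(178559) (N = 96566 + sqrt(149075 + 29484) = 96566 + sqrt(178559) ≈ 96989.)
(N - 2113820) + 511059 = ((96566 + sqrt(178559)) - 2113820) + 511059 = (-2017254 + sqrt(178559)) + 511059 = -1506195 + sqrt(178559)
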